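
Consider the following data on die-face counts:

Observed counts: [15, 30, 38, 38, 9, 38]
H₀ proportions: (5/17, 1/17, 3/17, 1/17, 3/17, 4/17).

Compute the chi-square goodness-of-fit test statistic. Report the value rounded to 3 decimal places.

test statistic = 161.712

n = 168; E_i = n·p_i = [49.41, 9.88, 29.65, 9.88, 29.65, 39.53]
χ² = (15−49.41)²/49.41 + (30−9.88)²/9.88 + (38−29.65)²/29.65 + (38−9.88)²/9.88 + (9−29.65)²/29.65 + (38−39.53)²/39.53 = 161.7123
df = 5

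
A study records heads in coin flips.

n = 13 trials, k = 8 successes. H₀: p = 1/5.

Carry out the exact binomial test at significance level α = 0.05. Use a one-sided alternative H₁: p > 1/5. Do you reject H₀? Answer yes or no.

reject H₀: yes

Exact binomial: n=13, k=8, p₀=1/5=0.2000
P(X≥8) from Σ C(n,i)·p₀^i·(1−p₀)^(n−i)
p-value (one-sided, H₁ greater) = 0.00125
At α=0.05: p < α → reject H₀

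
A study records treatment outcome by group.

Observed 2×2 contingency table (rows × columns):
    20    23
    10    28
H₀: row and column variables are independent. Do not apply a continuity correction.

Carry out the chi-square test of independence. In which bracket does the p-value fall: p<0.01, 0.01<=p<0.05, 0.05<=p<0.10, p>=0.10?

Row totals [43, 38], col totals [30, 51], n=81
χ² = (20−15.93)²/15.93 + (23−27.07)²/27.07 + (10−14.07)²/14.07 + (28−23.93)²/23.93 = 3.5283
df = 1
p-value (upper-tail) = 0.06033
→ bracket: 0.05<=p<0.10

p-value bracket: 0.05<=p<0.10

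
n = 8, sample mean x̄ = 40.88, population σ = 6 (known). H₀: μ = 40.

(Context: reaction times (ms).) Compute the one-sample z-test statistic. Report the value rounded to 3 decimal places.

SE = σ/√n = 6/√8 = 2.1213
z = (x̄−μ₀)/SE = (40.88−40)/2.1213 = 0.4148

test statistic = 0.415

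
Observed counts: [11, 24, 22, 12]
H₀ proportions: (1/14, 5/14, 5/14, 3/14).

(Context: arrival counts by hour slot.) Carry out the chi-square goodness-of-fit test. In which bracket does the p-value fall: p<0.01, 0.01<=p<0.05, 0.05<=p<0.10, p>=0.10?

n = 69; E_i = n·p_i = [4.93, 24.64, 24.64, 14.79]
χ² = (11−4.93)²/4.93 + (24−24.64)²/24.64 + (22−24.64)²/24.64 + (12−14.79)²/14.79 = 8.3043
df = 3
p-value (upper-tail) = 0.04012
→ bracket: 0.01<=p<0.05

p-value bracket: 0.01<=p<0.05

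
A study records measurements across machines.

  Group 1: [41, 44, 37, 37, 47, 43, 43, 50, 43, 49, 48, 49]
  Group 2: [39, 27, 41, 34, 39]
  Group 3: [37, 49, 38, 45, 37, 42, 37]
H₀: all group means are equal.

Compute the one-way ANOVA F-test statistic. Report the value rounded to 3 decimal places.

test statistic = 5.325

Group means [44.25, 36.00, 40.71], grand mean 41.500
SSB = Σnᵢ(x̄ᵢ−x̄)² = 246.321; SSW = ΣΣ(x−x̄ᵢ)² = 485.679
MSB = 246.321/2 = 123.1607; MSW = 485.679/21 = 23.1276
F = MSB/MSW = 5.3253
df = (2, 21)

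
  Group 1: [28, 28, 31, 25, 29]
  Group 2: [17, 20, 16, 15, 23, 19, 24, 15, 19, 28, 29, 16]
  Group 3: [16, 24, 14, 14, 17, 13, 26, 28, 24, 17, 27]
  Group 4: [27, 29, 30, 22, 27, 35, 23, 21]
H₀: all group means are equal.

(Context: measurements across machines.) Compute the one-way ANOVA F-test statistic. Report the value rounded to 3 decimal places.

test statistic = 6.152

Group means [28.20, 20.08, 20.00, 26.75], grand mean 22.667
SSB = Σnᵢ(x̄ᵢ−x̄)² = 444.783; SSW = ΣΣ(x−x̄ᵢ)² = 771.217
MSB = 444.783/3 = 148.2611; MSW = 771.217/32 = 24.1005
F = MSB/MSW = 6.1518
df = (3, 32)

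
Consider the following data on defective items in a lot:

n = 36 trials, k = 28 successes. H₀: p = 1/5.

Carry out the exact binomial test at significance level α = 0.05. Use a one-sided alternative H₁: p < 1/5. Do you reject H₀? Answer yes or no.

Exact binomial: n=36, k=28, p₀=1/5=0.2000
P(X≤28) from Σ C(n,i)·p₀^i·(1−p₀)^(n−i)
p-value (one-sided, H₁ less) = 1.00000
At α=0.05: p ≥ α → fail to reject H₀

reject H₀: no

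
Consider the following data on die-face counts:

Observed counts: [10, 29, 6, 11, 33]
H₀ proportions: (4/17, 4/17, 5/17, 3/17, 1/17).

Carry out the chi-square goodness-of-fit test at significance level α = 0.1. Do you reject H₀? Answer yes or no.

n = 89; E_i = n·p_i = [20.94, 20.94, 26.18, 15.71, 5.24]
χ² = (10−20.94)²/20.94 + (29−20.94)²/20.94 + (6−26.18)²/26.18 + (11−15.71)²/15.71 + (33−5.24)²/5.24 = 173.0260
df = 4
p-value (upper-tail) = 0.00000
At α=0.1: p < α → reject H₀

reject H₀: yes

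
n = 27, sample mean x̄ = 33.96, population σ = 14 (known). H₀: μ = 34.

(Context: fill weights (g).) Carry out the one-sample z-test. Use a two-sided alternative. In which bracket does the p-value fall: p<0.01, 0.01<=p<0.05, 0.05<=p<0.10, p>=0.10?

SE = σ/√n = 14/√27 = 2.6943
z = (x̄−μ₀)/SE = (33.96−34)/2.6943 = -0.0148
p-value (two-sided) = 0.98815
→ bracket: p>=0.10

p-value bracket: p>=0.10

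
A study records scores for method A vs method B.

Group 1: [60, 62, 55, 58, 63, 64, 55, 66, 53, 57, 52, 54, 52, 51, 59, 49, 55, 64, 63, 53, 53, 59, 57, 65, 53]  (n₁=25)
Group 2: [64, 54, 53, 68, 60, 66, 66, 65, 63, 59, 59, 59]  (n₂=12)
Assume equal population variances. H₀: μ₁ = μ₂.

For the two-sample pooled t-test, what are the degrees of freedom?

df = n₁ + n₂ − 2 = 25 + 12 − 2 = 35

degrees of freedom = 35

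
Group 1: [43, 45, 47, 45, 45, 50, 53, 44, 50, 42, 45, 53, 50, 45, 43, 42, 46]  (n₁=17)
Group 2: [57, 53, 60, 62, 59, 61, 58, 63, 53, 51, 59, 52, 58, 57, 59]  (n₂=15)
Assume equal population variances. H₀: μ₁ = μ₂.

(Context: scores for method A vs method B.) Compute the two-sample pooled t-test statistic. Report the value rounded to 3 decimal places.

x̄₁=46.353, s₁=3.570, n₁=17
x̄₂=57.467, s₂=3.681, n₂=15
s_p² = [16·3.570² + 14·3.681²]/30 = 13.1205
SE = √(s_p²·(1/17+1/15)) = 1.2832
t = (46.353−57.467)/1.2832 = -8.6612
df = 30

test statistic = -8.661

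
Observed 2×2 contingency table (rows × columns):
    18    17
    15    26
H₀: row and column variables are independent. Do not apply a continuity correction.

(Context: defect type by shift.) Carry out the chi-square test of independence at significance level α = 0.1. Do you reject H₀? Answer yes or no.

Row totals [35, 41], col totals [33, 43], n=76
χ² = (18−15.20)²/15.20 + (17−19.80)²/19.80 + (15−17.80)²/17.80 + (26−23.20)²/23.20 = 1.6933
df = 1
p-value (upper-tail) = 0.19316
At α=0.1: p ≥ α → fail to reject H₀

reject H₀: no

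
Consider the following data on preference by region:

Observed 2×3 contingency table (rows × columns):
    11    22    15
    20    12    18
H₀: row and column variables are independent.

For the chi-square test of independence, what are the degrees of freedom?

degrees of freedom = 2

df = (r−1)(c−1) = (2−1)·(3−1) = 2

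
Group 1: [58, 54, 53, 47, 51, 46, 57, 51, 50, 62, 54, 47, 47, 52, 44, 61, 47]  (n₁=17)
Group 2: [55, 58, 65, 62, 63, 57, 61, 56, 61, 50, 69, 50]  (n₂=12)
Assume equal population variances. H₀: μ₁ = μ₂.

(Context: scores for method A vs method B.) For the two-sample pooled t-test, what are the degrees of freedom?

degrees of freedom = 27

df = n₁ + n₂ − 2 = 17 + 12 − 2 = 27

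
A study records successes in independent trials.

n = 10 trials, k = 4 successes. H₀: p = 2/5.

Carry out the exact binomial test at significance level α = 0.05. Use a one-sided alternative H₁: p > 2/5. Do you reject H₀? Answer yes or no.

Exact binomial: n=10, k=4, p₀=2/5=0.4000
P(X≥4) from Σ C(n,i)·p₀^i·(1−p₀)^(n−i)
p-value (one-sided, H₁ greater) = 0.61772
At α=0.05: p ≥ α → fail to reject H₀

reject H₀: no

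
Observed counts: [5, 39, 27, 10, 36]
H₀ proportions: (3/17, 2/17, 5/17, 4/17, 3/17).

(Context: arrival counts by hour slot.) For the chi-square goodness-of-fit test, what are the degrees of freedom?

df = k − 1 = 5 − 1 = 4

degrees of freedom = 4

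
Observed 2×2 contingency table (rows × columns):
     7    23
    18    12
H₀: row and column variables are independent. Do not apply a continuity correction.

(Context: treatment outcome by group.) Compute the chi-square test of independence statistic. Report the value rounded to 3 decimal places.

Row totals [30, 30], col totals [25, 35], n=60
χ² = (7−12.50)²/12.50 + (23−17.50)²/17.50 + (18−12.50)²/12.50 + (12−17.50)²/17.50 = 8.2971
df = 1

test statistic = 8.297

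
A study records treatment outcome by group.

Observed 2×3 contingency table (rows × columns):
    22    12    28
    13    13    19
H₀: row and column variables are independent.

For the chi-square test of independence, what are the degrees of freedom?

degrees of freedom = 2

df = (r−1)(c−1) = (2−1)·(3−1) = 2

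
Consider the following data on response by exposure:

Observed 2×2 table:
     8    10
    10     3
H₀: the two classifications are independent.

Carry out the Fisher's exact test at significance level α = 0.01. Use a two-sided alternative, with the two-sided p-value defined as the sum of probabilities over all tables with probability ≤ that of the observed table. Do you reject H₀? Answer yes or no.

reject H₀: no

Margins: r₁=18, r₂=13, c₁=18, c₂=13, n=31
p_obs = C(18,8)·C(13,10)/C(31,18); sum pmf over tables with pmf ≤ p_obs
p-value (two-sided) = 0.13919
At α=0.01: p ≥ α → fail to reject H₀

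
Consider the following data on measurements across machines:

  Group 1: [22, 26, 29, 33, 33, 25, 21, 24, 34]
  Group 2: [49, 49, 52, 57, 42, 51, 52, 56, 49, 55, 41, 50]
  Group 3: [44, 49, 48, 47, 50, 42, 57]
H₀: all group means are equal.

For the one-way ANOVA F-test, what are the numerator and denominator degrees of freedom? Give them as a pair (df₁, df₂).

degrees of freedom = [2, 25]

k = 3 groups, N = 28 total
df = (k−1, N−k) = (3−1, 28−3) = (2, 25)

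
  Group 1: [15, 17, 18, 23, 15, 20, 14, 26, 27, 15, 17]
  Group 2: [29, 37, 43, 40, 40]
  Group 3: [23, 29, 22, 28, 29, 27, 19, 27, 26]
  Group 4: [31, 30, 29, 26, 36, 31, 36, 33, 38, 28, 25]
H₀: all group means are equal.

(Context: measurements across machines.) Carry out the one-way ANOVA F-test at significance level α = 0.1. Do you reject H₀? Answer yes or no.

Group means [18.82, 37.80, 25.56, 31.18], grand mean 26.917
SSB = Σnᵢ(x̄ᵢ−x̄)² = 1530.455; SSW = ΣΣ(x−x̄ᵢ)² = 600.295
MSB = 1530.455/3 = 510.1517; MSW = 600.295/32 = 18.7592
F = MSB/MSW = 27.1947
df = (3, 32)
p-value (upper-tail) = 0.00000
At α=0.1: p < α → reject H₀

reject H₀: yes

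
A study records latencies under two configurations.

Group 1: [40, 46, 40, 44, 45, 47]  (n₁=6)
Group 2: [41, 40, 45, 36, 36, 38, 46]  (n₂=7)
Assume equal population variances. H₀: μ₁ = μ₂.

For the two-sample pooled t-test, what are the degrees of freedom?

df = n₁ + n₂ − 2 = 6 + 7 − 2 = 11

degrees of freedom = 11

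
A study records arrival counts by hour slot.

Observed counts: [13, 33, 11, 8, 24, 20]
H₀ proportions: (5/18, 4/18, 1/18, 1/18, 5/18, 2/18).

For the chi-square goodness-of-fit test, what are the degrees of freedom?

degrees of freedom = 5

df = k − 1 = 6 − 1 = 5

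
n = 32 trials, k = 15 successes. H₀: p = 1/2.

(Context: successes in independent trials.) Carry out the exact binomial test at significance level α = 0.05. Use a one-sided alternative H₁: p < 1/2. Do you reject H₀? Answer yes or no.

Exact binomial: n=32, k=15, p₀=1/2=0.5000
P(X≤15) from Σ C(n,i)·p₀^i·(1−p₀)^(n−i)
p-value (one-sided, H₁ less) = 0.43003
At α=0.05: p ≥ α → fail to reject H₀

reject H₀: no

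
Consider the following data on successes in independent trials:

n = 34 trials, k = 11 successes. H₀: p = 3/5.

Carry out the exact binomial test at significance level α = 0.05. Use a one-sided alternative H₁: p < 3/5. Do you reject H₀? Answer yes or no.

reject H₀: yes

Exact binomial: n=34, k=11, p₀=3/5=0.6000
P(X≤11) from Σ C(n,i)·p₀^i·(1−p₀)^(n−i)
p-value (one-sided, H₁ less) = 0.00103
At α=0.05: p < α → reject H₀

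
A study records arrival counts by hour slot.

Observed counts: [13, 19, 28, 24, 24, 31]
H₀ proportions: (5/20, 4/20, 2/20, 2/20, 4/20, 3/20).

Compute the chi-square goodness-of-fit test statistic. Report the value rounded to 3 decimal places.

test statistic = 43.501

n = 139; E_i = n·p_i = [34.75, 27.80, 13.90, 13.90, 27.80, 20.85]
χ² = (13−34.75)²/34.75 + (19−27.80)²/27.80 + (28−13.90)²/13.90 + (24−13.90)²/13.90 + (24−27.80)²/27.80 + (31−20.85)²/20.85 = 43.5012
df = 5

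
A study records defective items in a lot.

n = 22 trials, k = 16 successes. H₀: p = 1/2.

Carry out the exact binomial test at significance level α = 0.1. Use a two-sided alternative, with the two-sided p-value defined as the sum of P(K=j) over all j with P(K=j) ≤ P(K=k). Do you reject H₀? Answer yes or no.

reject H₀: yes

Exact binomial: n=22, k=16, p₀=1/2=0.5000
P(X=j) = C(n,j)·p₀^j·(1−p₀)^(n−j); p = Σ P(X=j) over j with P(X=j) ≤ P(X=16)
p-value (two-sided) = 0.05248
At α=0.1: p < α → reject H₀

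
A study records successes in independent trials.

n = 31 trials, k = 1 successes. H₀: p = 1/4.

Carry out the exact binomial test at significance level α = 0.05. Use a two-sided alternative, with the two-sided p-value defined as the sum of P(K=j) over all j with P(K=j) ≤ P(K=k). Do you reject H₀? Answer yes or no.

Exact binomial: n=31, k=1, p₀=1/4=0.2500
P(X=j) = C(n,j)·p₀^j·(1−p₀)^(n−j); p = Σ P(X=j) over j with P(X=j) ≤ P(X=1)
p-value (two-sided) = 0.00282
At α=0.05: p < α → reject H₀

reject H₀: yes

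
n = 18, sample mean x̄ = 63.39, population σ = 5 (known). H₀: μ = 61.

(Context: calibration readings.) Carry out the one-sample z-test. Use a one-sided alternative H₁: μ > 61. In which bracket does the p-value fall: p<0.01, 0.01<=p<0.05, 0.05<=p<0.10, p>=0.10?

SE = σ/√n = 5/√18 = 1.1785
z = (x̄−μ₀)/SE = (63.39−61)/1.1785 = 2.0280
p-value (one-sided, H₁ greater) = 0.02128
→ bracket: 0.01<=p<0.05

p-value bracket: 0.01<=p<0.05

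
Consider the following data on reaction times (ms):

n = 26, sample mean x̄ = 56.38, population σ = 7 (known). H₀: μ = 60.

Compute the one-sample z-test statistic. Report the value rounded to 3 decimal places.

SE = σ/√n = 7/√26 = 1.3728
z = (x̄−μ₀)/SE = (56.38−60)/1.3728 = -2.6369

test statistic = -2.637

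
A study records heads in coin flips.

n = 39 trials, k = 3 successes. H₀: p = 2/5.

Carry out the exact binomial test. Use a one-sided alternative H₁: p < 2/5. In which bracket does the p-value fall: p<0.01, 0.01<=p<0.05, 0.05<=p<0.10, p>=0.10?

p-value bracket: p<0.01

Exact binomial: n=39, k=3, p₀=2/5=0.4000
P(X≤3) from Σ C(n,i)·p₀^i·(1−p₀)^(n−i)
p-value (one-sided, H₁ less) = 0.00001
→ bracket: p<0.01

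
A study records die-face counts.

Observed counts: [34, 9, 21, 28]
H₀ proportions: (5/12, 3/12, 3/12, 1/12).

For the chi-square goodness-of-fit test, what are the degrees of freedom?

df = k − 1 = 4 − 1 = 3

degrees of freedom = 3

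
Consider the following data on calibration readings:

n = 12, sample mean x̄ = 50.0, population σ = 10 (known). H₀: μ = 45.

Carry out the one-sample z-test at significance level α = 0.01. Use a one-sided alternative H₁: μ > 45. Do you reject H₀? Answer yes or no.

SE = σ/√n = 10/√12 = 2.8868
z = (x̄−μ₀)/SE = (50.0−45)/2.8868 = 1.7321
p-value (one-sided, H₁ greater) = 0.04163
At α=0.01: p ≥ α → fail to reject H₀

reject H₀: no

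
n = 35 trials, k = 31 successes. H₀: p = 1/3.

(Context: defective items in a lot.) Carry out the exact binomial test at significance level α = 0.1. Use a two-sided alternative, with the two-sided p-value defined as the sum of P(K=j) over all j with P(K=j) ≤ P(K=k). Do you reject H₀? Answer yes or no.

reject H₀: yes

Exact binomial: n=35, k=31, p₀=1/3=0.3333
P(X=j) = C(n,j)·p₀^j·(1−p₀)^(n−j); p = Σ P(X=j) over j with P(X=j) ≤ P(X=31)
p-value (two-sided) = 0.00000
At α=0.1: p < α → reject H₀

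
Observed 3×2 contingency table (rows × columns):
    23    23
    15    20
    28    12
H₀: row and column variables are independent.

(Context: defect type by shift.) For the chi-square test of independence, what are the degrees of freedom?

df = (r−1)(c−1) = (3−1)·(2−1) = 2

degrees of freedom = 2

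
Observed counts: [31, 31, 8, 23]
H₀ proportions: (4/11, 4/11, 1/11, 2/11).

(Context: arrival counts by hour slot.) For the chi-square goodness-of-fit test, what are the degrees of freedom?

df = k − 1 = 4 − 1 = 3

degrees of freedom = 3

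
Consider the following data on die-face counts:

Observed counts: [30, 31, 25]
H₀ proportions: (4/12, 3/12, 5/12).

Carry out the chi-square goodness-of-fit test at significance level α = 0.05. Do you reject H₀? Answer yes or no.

n = 86; E_i = n·p_i = [28.67, 21.50, 35.83]
χ² = (30−28.67)²/28.67 + (31−21.50)²/21.50 + (25−35.83)²/35.83 = 7.5349
df = 2
p-value (upper-tail) = 0.02311
At α=0.05: p < α → reject H₀

reject H₀: yes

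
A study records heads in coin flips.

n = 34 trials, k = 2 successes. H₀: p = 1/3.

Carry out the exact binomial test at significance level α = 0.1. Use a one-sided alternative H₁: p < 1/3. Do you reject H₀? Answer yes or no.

Exact binomial: n=34, k=2, p₀=1/3=0.3333
P(X≤2) from Σ C(n,i)·p₀^i·(1−p₀)^(n−i)
p-value (one-sided, H₁ less) = 0.00016
At α=0.1: p < α → reject H₀

reject H₀: yes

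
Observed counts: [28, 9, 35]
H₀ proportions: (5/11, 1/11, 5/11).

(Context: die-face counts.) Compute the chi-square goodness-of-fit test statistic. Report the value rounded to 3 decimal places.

test statistic = 1.761

n = 72; E_i = n·p_i = [32.73, 6.55, 32.73]
χ² = (28−32.73)²/32.73 + (9−6.55)²/6.55 + (35−32.73)²/32.73 = 1.7611
df = 2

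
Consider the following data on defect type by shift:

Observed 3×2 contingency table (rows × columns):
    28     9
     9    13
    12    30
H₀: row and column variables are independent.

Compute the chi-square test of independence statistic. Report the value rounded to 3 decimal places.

test statistic = 18.125

Row totals [37, 22, 42], col totals [49, 52], n=101
χ² = (28−17.95)²/17.95 + (9−19.05)²/19.05 + (9−10.67)²/10.67 + (13−11.33)²/11.33 + (12−20.38)²/20.38 + (30−21.62)²/21.62 = 18.1252
df = 2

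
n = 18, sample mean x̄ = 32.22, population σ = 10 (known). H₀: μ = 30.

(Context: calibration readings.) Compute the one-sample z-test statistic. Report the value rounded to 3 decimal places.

SE = σ/√n = 10/√18 = 2.3570
z = (x̄−μ₀)/SE = (32.22−30)/2.3570 = 0.9419

test statistic = 0.942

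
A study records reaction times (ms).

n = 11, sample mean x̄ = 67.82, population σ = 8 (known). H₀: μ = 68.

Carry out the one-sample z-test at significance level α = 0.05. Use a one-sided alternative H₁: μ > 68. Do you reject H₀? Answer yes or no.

reject H₀: no

SE = σ/√n = 8/√11 = 2.4121
z = (x̄−μ₀)/SE = (67.82−68)/2.4121 = -0.0746
p-value (one-sided, H₁ greater) = 0.52974
At α=0.05: p ≥ α → fail to reject H₀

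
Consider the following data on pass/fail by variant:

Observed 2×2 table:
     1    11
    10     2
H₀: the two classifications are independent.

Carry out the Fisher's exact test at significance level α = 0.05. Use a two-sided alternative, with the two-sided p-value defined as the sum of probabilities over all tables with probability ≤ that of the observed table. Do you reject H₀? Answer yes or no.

Margins: r₁=12, r₂=12, c₁=11, c₂=13, n=24
p_obs = C(12,1)·C(12,10)/C(24,11); sum pmf over tables with pmf ≤ p_obs
p-value (two-sided) = 0.00064
At α=0.05: p < α → reject H₀

reject H₀: yes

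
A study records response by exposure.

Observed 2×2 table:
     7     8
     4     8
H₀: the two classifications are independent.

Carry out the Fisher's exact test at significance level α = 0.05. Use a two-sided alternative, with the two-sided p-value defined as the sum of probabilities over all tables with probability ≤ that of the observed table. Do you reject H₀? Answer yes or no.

reject H₀: no

Margins: r₁=15, r₂=12, c₁=11, c₂=16, n=27
p_obs = C(15,7)·C(12,4)/C(27,11); sum pmf over tables with pmf ≤ p_obs
p-value (two-sided) = 0.69597
At α=0.05: p ≥ α → fail to reject H₀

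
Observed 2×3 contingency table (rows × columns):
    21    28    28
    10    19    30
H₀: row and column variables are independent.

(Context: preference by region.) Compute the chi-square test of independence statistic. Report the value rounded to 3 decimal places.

test statistic = 3.372

Row totals [77, 59], col totals [31, 47, 58], n=136
χ² = (21−17.55)²/17.55 + (28−26.61)²/26.61 + (28−32.84)²/32.84 + (10−13.45)²/13.45 + (19−20.39)²/20.39 + (30−25.16)²/25.16 = 3.3723
df = 2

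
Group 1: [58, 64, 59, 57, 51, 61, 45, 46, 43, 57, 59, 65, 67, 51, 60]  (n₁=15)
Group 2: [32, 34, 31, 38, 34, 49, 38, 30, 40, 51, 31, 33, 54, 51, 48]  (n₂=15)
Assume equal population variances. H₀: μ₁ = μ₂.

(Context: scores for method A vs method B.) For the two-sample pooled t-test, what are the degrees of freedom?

degrees of freedom = 28

df = n₁ + n₂ − 2 = 15 + 15 − 2 = 28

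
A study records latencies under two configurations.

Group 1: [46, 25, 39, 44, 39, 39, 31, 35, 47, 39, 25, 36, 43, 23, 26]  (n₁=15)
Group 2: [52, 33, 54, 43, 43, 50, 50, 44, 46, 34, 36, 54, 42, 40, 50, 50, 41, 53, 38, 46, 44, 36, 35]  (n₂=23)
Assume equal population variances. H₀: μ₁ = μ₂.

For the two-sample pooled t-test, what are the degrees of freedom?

df = n₁ + n₂ − 2 = 15 + 23 − 2 = 36

degrees of freedom = 36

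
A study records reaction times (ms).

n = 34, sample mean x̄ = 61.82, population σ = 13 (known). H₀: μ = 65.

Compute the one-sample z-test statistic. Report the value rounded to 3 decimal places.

test statistic = -1.426

SE = σ/√n = 13/√34 = 2.2295
z = (x̄−μ₀)/SE = (61.82−65)/2.2295 = -1.4263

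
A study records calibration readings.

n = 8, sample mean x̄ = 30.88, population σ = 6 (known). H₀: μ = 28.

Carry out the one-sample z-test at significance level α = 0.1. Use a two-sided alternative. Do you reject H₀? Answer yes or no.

SE = σ/√n = 6/√8 = 2.1213
z = (x̄−μ₀)/SE = (30.88−28)/2.1213 = 1.3576
p-value (two-sided) = 0.17458
At α=0.1: p ≥ α → fail to reject H₀

reject H₀: no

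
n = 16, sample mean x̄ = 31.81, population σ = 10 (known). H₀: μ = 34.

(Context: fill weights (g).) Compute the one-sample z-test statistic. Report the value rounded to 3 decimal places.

SE = σ/√n = 10/√16 = 2.5000
z = (x̄−μ₀)/SE = (31.81−34)/2.5000 = -0.8760

test statistic = -0.876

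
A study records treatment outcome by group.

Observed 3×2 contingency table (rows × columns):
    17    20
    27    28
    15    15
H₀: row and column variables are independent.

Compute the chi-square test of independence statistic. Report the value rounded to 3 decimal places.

test statistic = 0.130

Row totals [37, 55, 30], col totals [59, 63], n=122
χ² = (17−17.89)²/17.89 + (20−19.11)²/19.11 + (27−26.60)²/26.60 + (28−28.40)²/28.40 + (15−14.51)²/14.51 + (15−15.49)²/15.49 = 0.1304
df = 2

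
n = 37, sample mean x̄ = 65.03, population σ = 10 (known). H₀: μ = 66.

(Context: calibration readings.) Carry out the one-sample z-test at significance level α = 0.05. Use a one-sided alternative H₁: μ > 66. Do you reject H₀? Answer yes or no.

SE = σ/√n = 10/√37 = 1.6440
z = (x̄−μ₀)/SE = (65.03−66)/1.6440 = -0.5900
p-value (one-sided, H₁ greater) = 0.72241
At α=0.05: p ≥ α → fail to reject H₀

reject H₀: no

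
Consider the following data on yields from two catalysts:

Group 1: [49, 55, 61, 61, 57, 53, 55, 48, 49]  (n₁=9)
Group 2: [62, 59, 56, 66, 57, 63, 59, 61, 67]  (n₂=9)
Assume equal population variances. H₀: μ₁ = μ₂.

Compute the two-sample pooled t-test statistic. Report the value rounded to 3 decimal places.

x̄₁=54.222, s₁=4.944, n₁=9
x̄₂=61.111, s₂=3.790, n₂=9
s_p² = [8·4.944² + 8·3.790²]/16 = 19.4028
SE = √(s_p²·(1/9+1/9)) = 2.0765
t = (54.222−61.111)/2.0765 = -3.3176
df = 16

test statistic = -3.318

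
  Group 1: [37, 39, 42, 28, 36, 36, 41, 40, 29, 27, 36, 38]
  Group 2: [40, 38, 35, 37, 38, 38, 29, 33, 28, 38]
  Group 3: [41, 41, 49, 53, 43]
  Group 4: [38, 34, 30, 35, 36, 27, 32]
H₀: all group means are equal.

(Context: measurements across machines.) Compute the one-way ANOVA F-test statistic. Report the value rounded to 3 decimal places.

Group means [35.75, 35.40, 45.40, 33.14], grand mean 36.529
SSB = Σnᵢ(x̄ᵢ−x̄)² = 493.763; SSW = ΣΣ(x−x̄ᵢ)² = 636.707
MSB = 493.763/3 = 164.5878; MSW = 636.707/30 = 21.2236
F = MSB/MSW = 7.7550
df = (3, 30)

test statistic = 7.755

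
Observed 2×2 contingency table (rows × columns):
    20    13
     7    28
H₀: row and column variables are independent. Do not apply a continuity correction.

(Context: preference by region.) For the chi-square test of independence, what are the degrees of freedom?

degrees of freedom = 1

df = (r−1)(c−1) = (2−1)·(2−1) = 1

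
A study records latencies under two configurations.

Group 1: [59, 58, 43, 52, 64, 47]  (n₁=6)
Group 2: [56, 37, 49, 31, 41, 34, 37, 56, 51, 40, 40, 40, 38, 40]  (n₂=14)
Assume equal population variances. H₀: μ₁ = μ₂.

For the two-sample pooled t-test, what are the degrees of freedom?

degrees of freedom = 18

df = n₁ + n₂ − 2 = 6 + 14 − 2 = 18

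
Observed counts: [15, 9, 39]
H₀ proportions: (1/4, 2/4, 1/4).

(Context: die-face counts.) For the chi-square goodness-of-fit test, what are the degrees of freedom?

df = k − 1 = 3 − 1 = 2

degrees of freedom = 2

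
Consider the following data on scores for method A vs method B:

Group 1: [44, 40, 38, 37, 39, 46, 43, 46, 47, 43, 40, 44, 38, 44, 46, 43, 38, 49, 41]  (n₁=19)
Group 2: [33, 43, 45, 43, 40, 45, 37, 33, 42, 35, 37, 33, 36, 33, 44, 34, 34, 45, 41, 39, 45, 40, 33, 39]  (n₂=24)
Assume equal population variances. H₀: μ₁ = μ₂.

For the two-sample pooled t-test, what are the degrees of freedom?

df = n₁ + n₂ − 2 = 19 + 24 − 2 = 41

degrees of freedom = 41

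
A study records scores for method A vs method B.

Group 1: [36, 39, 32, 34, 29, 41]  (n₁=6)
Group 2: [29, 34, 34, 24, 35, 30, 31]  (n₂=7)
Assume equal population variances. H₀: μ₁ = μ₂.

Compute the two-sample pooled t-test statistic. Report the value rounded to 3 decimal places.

test statistic = 1.817

x̄₁=35.167, s₁=4.446, n₁=6
x̄₂=31.000, s₂=3.830, n₂=7
s_p² = [5·4.446² + 6·3.830²]/11 = 16.9848
SE = √(s_p²·(1/6+1/7)) = 2.2929
t = (35.167−31.000)/2.2929 = 1.8172
df = 11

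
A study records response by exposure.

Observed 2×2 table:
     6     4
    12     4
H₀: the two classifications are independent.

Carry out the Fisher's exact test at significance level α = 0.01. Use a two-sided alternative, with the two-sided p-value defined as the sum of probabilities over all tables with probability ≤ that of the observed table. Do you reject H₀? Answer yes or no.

Margins: r₁=10, r₂=16, c₁=18, c₂=8, n=26
p_obs = C(10,6)·C(16,12)/C(26,18); sum pmf over tables with pmf ≤ p_obs
p-value (two-sided) = 0.66449
At α=0.01: p ≥ α → fail to reject H₀

reject H₀: no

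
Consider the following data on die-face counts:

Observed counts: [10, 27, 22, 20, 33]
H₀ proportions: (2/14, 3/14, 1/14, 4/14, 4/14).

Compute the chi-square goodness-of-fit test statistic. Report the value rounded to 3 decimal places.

test statistic = 31.656

n = 112; E_i = n·p_i = [16.00, 24.00, 8.00, 32.00, 32.00]
χ² = (10−16.00)²/16.00 + (27−24.00)²/24.00 + (22−8.00)²/8.00 + (20−32.00)²/32.00 + (33−32.00)²/32.00 = 31.6562
df = 4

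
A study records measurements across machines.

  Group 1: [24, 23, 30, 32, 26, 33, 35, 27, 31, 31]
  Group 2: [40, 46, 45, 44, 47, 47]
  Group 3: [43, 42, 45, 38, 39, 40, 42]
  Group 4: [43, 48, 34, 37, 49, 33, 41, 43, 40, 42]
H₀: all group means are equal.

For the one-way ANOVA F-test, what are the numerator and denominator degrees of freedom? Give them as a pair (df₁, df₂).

k = 4 groups, N = 33 total
df = (k−1, N−k) = (4−1, 33−4) = (3, 29)

degrees of freedom = [3, 29]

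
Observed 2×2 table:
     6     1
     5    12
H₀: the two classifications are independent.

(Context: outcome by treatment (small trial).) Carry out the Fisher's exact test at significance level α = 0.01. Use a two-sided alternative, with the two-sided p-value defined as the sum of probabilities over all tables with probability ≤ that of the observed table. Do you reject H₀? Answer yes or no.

reject H₀: no

Margins: r₁=7, r₂=17, c₁=11, c₂=13, n=24
p_obs = C(7,6)·C(17,5)/C(24,11); sum pmf over tables with pmf ≤ p_obs
p-value (two-sided) = 0.02326
At α=0.01: p ≥ α → fail to reject H₀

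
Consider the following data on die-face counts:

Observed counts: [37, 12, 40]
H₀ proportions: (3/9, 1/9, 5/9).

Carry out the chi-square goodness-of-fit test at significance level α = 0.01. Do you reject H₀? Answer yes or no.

n = 89; E_i = n·p_i = [29.67, 9.89, 49.44]
χ² = (37−29.67)²/29.67 + (12−9.89)²/9.89 + (40−49.44)²/49.44 = 4.0674
df = 2
p-value (upper-tail) = 0.13085
At α=0.01: p ≥ α → fail to reject H₀

reject H₀: no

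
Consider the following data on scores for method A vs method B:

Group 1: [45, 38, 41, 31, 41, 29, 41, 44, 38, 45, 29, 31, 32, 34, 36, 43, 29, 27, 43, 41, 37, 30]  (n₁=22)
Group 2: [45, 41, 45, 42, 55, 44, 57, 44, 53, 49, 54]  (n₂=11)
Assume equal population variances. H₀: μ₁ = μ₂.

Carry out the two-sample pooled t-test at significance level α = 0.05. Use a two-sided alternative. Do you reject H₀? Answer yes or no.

x̄₁=36.591, s₁=6.013, n₁=22
x̄₂=48.091, s₂=5.718, n₂=11
s_p² = [21·6.013² + 10·5.718²]/31 = 35.0396
SE = √(s_p²·(1/22+1/11)) = 2.1859
t = (36.591−48.091)/2.1859 = -5.2610
df = 31
p-value (two-sided) = 0.00001
At α=0.05: p < α → reject H₀

reject H₀: yes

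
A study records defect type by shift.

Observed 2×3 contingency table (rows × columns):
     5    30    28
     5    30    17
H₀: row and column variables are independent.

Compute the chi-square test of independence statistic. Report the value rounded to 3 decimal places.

Row totals [63, 52], col totals [10, 60, 45], n=115
χ² = (5−5.48)²/5.48 + (30−32.87)²/32.87 + (28−24.65)²/24.65 + (5−4.52)²/4.52 + (30−27.13)²/27.13 + (17−20.35)²/20.35 = 1.6518
df = 2

test statistic = 1.652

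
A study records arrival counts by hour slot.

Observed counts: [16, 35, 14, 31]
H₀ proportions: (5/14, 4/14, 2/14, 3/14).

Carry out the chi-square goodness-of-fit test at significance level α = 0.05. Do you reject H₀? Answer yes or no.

n = 96; E_i = n·p_i = [34.29, 27.43, 13.71, 20.57]
χ² = (16−34.29)²/34.29 + (35−27.43)²/27.43 + (14−13.71)²/13.71 + (31−20.57)²/20.57 = 17.1351
df = 3
p-value (upper-tail) = 0.00066
At α=0.05: p < α → reject H₀

reject H₀: yes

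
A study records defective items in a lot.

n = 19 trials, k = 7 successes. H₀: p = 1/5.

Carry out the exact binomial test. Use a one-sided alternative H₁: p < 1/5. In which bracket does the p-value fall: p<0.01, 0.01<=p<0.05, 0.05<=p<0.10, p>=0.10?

p-value bracket: p>=0.10

Exact binomial: n=19, k=7, p₀=1/5=0.2000
P(X≤7) from Σ C(n,i)·p₀^i·(1−p₀)^(n−i)
p-value (one-sided, H₁ less) = 0.97672
→ bracket: p>=0.10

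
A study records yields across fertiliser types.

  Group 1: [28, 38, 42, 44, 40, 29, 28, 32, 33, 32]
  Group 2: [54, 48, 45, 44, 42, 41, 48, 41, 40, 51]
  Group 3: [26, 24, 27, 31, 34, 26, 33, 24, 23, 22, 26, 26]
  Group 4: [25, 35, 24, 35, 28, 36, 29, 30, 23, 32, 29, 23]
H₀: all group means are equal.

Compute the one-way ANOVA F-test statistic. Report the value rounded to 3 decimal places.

Group means [34.60, 45.40, 26.83, 29.08], grand mean 33.432
SSB = Σnᵢ(x̄ᵢ−x̄)² = 2195.412; SSW = ΣΣ(x−x̄ᵢ)² = 927.383
MSB = 2195.412/3 = 731.8040; MSW = 927.383/40 = 23.1846
F = MSB/MSW = 31.5643
df = (3, 40)

test statistic = 31.564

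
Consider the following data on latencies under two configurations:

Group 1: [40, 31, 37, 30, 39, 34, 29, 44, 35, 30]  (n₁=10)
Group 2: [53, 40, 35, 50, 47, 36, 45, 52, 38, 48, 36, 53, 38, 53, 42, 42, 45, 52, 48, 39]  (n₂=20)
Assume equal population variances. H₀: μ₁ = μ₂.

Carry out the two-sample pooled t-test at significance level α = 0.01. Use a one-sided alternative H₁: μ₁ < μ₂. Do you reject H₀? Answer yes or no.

reject H₀: yes

x̄₁=34.900, s₁=5.043, n₁=10
x̄₂=44.600, s₂=6.378, n₂=20
s_p² = [9·5.043² + 19·6.378²]/28 = 35.7750
SE = √(s_p²·(1/10+1/20)) = 2.3165
t = (34.900−44.600)/2.3165 = -4.1873
df = 28
p-value (one-sided, H₁ less) = 0.00013
At α=0.01: p < α → reject H₀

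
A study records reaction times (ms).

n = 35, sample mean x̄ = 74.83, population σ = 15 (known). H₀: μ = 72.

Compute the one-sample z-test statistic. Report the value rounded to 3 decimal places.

test statistic = 1.116

SE = σ/√n = 15/√35 = 2.5355
z = (x̄−μ₀)/SE = (74.83−72)/2.5355 = 1.1162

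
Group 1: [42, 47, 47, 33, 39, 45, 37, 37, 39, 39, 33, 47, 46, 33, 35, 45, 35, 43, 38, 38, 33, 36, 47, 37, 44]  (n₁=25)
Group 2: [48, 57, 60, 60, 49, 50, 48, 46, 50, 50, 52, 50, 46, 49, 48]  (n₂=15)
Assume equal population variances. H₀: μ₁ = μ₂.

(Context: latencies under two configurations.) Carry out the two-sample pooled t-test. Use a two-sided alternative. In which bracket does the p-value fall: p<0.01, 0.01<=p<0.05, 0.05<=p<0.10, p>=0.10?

p-value bracket: p<0.01

x̄₁=39.800, s₁=5.041, n₁=25
x̄₂=50.867, s₂=4.533, n₂=15
s_p² = [24·5.041² + 14·4.533²]/38 = 23.6246
SE = √(s_p²·(1/25+1/15)) = 1.5874
t = (39.800−50.867)/1.5874 = -6.9714
df = 38
p-value (two-sided) = 0.00000
→ bracket: p<0.01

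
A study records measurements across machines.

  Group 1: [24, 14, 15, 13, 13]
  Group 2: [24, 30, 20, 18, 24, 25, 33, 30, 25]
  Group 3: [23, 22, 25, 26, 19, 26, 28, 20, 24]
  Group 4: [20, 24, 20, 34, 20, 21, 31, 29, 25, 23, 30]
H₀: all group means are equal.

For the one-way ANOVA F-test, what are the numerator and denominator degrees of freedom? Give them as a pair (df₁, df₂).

k = 4 groups, N = 34 total
df = (k−1, N−k) = (4−1, 34−4) = (3, 30)

degrees of freedom = [3, 30]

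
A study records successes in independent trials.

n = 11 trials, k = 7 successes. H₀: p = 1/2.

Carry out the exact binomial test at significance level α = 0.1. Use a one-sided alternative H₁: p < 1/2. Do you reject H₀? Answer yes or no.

Exact binomial: n=11, k=7, p₀=1/2=0.5000
P(X≤7) from Σ C(n,i)·p₀^i·(1−p₀)^(n−i)
p-value (one-sided, H₁ less) = 0.88672
At α=0.1: p ≥ α → fail to reject H₀

reject H₀: no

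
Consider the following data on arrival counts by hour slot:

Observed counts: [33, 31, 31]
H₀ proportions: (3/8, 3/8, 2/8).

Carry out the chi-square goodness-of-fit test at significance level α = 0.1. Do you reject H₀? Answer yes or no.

n = 95; E_i = n·p_i = [35.62, 35.62, 23.75]
χ² = (33−35.62)²/35.62 + (31−35.62)²/35.62 + (31−23.75)²/23.75 = 3.0070
df = 2
p-value (upper-tail) = 0.22235
At α=0.1: p ≥ α → fail to reject H₀

reject H₀: no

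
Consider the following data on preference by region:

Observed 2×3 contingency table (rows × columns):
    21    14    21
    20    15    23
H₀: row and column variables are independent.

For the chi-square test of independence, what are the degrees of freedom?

degrees of freedom = 2

df = (r−1)(c−1) = (2−1)·(3−1) = 2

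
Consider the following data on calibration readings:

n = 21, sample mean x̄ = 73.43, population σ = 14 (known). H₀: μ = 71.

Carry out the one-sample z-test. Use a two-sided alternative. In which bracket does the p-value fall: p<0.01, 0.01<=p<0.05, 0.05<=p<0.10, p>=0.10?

p-value bracket: p>=0.10

SE = σ/√n = 14/√21 = 3.0551
z = (x̄−μ₀)/SE = (73.43−71)/3.0551 = 0.7954
p-value (two-sided) = 0.42638
→ bracket: p>=0.10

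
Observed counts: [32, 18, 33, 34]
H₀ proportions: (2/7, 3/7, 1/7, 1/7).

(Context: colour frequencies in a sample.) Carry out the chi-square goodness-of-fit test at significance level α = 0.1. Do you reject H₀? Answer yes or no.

reject H₀: yes

n = 117; E_i = n·p_i = [33.43, 50.14, 16.71, 16.71]
χ² = (32−33.43)²/33.43 + (18−50.14)²/50.14 + (33−16.71)²/16.71 + (34−16.71)²/16.71 = 54.4103
df = 3
p-value (upper-tail) = 0.00000
At α=0.1: p < α → reject H₀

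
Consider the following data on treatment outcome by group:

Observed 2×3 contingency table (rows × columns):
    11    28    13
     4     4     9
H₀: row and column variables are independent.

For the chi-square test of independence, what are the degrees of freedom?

degrees of freedom = 2

df = (r−1)(c−1) = (2−1)·(3−1) = 2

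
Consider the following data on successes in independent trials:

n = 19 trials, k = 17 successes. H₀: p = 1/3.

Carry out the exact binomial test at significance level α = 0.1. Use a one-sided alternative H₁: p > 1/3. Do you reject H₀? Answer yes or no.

reject H₀: yes

Exact binomial: n=19, k=17, p₀=1/3=0.3333
P(X≥17) from Σ C(n,i)·p₀^i·(1−p₀)^(n−i)
p-value (one-sided, H₁ greater) = 0.00000
At α=0.1: p < α → reject H₀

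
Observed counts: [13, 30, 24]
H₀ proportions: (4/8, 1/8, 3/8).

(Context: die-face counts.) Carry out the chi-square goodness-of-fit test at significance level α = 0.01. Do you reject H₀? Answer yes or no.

n = 67; E_i = n·p_i = [33.50, 8.38, 25.12]
χ² = (13−33.50)²/33.50 + (30−8.38)²/8.38 + (24−25.12)²/25.12 = 68.4328
df = 2
p-value (upper-tail) = 0.00000
At α=0.01: p < α → reject H₀

reject H₀: yes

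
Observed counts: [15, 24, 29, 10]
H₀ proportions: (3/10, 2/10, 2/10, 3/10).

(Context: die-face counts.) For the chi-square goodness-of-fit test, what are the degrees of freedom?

df = k − 1 = 4 − 1 = 3

degrees of freedom = 3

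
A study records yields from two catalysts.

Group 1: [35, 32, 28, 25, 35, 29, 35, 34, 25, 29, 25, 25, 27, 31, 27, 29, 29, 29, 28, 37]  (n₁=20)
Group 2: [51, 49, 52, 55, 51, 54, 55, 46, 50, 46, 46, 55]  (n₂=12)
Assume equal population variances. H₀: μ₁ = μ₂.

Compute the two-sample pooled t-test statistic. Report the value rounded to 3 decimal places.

x̄₁=29.700, s₁=3.799, n₁=20
x̄₂=50.833, s₂=3.538, n₂=12
s_p² = [19·3.799² + 11·3.538²]/30 = 13.7289
SE = √(s_p²·(1/20+1/12)) = 1.3530
t = (29.700−50.833)/1.3530 = -15.6200
df = 30

test statistic = -15.620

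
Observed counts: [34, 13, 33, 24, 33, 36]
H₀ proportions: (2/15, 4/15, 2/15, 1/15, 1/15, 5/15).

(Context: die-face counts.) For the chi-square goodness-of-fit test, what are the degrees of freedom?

df = k − 1 = 6 − 1 = 5

degrees of freedom = 5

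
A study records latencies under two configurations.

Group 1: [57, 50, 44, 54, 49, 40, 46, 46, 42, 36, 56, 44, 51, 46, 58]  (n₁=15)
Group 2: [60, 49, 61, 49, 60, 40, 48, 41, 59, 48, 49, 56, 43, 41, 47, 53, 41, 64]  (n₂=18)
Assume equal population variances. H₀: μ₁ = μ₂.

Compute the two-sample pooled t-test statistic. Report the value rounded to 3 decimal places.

x̄₁=47.933, s₁=6.453, n₁=15
x̄₂=50.500, s₂=7.861, n₂=18
s_p² = [14·6.453² + 17·7.861²]/31 = 52.6914
SE = √(s_p²·(1/15+1/18)) = 2.5377
t = (47.933−50.500)/2.5377 = -1.0114
df = 31

test statistic = -1.011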